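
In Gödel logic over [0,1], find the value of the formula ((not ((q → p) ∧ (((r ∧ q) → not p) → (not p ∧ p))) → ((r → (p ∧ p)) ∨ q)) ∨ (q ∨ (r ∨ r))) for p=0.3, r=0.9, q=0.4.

(q → p): 0.4 > 0.3, so result = 0.3
(r ∧ q) = min(0.9, 0.4) = 0.4
not p: Gödel ¬ of 0.3 = 0 (operand ≠ 0)
((r ∧ q) → not p): 0.4 > 0, so result = 0
not p: Gödel ¬ of 0.3 = 0 (operand ≠ 0)
(not p ∧ p) = min(0, 0.3) = 0
(((r ∧ q) → not p) → (not p ∧ p)): 0 ≤ 0, so result = 1
((q → p) ∧ (((r ∧ q) → not p) → (not p ∧ p))) = min(0.3, 1) = 0.3
not ((q → p) ∧ (((r ∧ q) → not p) → (not p ∧ p))): Gödel ¬ of 0.3 = 0 (operand ≠ 0)
(p ∧ p) = min(0.3, 0.3) = 0.3
(r → (p ∧ p)): 0.9 > 0.3, so result = 0.3
((r → (p ∧ p)) ∨ q) = max(0.3, 0.4) = 0.4
(not ((q → p) ∧ (((r ∧ q) → not p) → (not p ∧ p))) → ((r → (p ∧ p)) ∨ q)): 0 ≤ 0.4, so result = 1
(r ∨ r) = max(0.9, 0.9) = 0.9
(q ∨ (r ∨ r)) = max(0.4, 0.9) = 0.9
((not ((q → p) ∧ (((r ∧ q) → not p) → (not p ∧ p))) → ((r → (p ∧ p)) ∨ q)) ∨ (q ∨ (r ∨ r))) = max(1, 0.9) = 1

1.00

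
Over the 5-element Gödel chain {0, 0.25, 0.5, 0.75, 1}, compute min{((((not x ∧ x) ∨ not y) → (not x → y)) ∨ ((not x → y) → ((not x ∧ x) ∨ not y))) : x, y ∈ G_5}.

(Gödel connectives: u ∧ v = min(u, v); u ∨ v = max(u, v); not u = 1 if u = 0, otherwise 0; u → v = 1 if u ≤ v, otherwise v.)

Every assignment gives 1. For instance at x = 0, y = 0:
  not x: Gödel ¬ of 0 = 1 (operand is 0)
  (not x ∧ x) = min(1, 0) = 0
  not y: Gödel ¬ of 0 = 1 (operand is 0)
  ((not x ∧ x) ∨ not y) = max(0, 1) = 1
  not x: Gödel ¬ of 0 = 1 (operand is 0)
  (not x → y): 1 > 0, so result = 0
  (((not x ∧ x) ∨ not y) → (not x → y)): 1 > 0, so result = 0
  not x: Gödel ¬ of 0 = 1 (operand is 0)
  (not x → y): 1 > 0, so result = 0
  not x: Gödel ¬ of 0 = 1 (operand is 0)
  (not x ∧ x) = min(1, 0) = 0
  not y: Gödel ¬ of 0 = 1 (operand is 0)
  ((not x ∧ x) ∨ not y) = max(0, 1) = 1
  ((not x → y) → ((not x ∧ x) ∨ not y)): 0 ≤ 1, so result = 1
  ((((not x ∧ x) ∨ not y) → (not x → y)) ∨ ((not x → y) → ((not x ∧ x) ∨ not y))) = max(0, 1) = 1
All 25 assignments give value 1 — the formula is a G_5-tautology.

1.00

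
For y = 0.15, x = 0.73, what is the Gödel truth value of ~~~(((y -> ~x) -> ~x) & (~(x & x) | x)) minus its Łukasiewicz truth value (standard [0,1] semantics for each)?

Gödel evaluation:
  ~x: Gödel ¬ of 0.73 = 0 (operand ≠ 0)
  (y -> ~x): 0.15 > 0, so result = 0
  ~x: Gödel ¬ of 0.73 = 0 (operand ≠ 0)
  ((y -> ~x) -> ~x): 0 ≤ 0, so result = 1
  (x & x) = min(0.73, 0.73) = 0.73
  ~(x & x): Gödel ¬ of 0.73 = 0 (operand ≠ 0)
  (~(x & x) | x) = max(0, 0.73) = 0.73
  (((y -> ~x) -> ~x) & (~(x & x) | x)) = min(1, 0.73) = 0.73
  ~(((y -> ~x) -> ~x) & (~(x & x) | x)): Gödel ¬ of 0.73 = 0 (operand ≠ 0)
  ~~(((y -> ~x) -> ~x) & (~(x & x) | x)): Gödel ¬ of 0 = 1 (operand is 0)
  ~~~(((y -> ~x) -> ~x) & (~(x & x) | x)): Gödel ¬ of 1 = 0 (operand ≠ 0)
  Gödel value = 0
Łukasiewicz evaluation:
  ~x: Łukasiewicz ¬ gives 1 − 0.73 = 0.27
  (y -> ~x): min(1, 1 − 0.15 + 0.27) = 1
  ~x: Łukasiewicz ¬ gives 1 − 0.73 = 0.27
  ((y -> ~x) -> ~x): min(1, 1 − 1 + 0.27) = 0.27
  (x & x) = min(0.73, 0.73) = 0.73
  ~(x & x): Łukasiewicz ¬ gives 1 − 0.73 = 0.27
  (~(x & x) | x) = max(0.27, 0.73) = 0.73
  (((y -> ~x) -> ~x) & (~(x & x) | x)) = min(0.27, 0.73) = 0.27
  ~(((y -> ~x) -> ~x) & (~(x & x) | x)): Łukasiewicz ¬ gives 1 − 0.27 = 0.73
  ~~(((y -> ~x) -> ~x) & (~(x & x) | x)): Łukasiewicz ¬ gives 1 − 0.73 = 0.27
  ~~~(((y -> ~x) -> ~x) & (~(x & x) | x)): Łukasiewicz ¬ gives 1 − 0.27 = 0.73
  Łukasiewicz value = 0.73
Difference: 0 − 0.73 = -0.73

-0.73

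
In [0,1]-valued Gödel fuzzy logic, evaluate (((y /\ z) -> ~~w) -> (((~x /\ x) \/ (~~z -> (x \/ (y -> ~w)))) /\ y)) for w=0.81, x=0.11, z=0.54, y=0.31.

(y /\ z) = min(0.31, 0.54) = 0.31
~w: Gödel ¬ of 0.81 = 0 (operand ≠ 0)
~~w: Gödel ¬ of 0 = 1 (operand is 0)
((y /\ z) -> ~~w): 0.31 ≤ 1, so result = 1
~x: Gödel ¬ of 0.11 = 0 (operand ≠ 0)
(~x /\ x) = min(0, 0.11) = 0
~z: Gödel ¬ of 0.54 = 0 (operand ≠ 0)
~~z: Gödel ¬ of 0 = 1 (operand is 0)
~w: Gödel ¬ of 0.81 = 0 (operand ≠ 0)
(y -> ~w): 0.31 > 0, so result = 0
(x \/ (y -> ~w)) = max(0.11, 0) = 0.11
(~~z -> (x \/ (y -> ~w))): 1 > 0.11, so result = 0.11
((~x /\ x) \/ (~~z -> (x \/ (y -> ~w)))) = max(0, 0.11) = 0.11
(((~x /\ x) \/ (~~z -> (x \/ (y -> ~w)))) /\ y) = min(0.11, 0.31) = 0.11
(((y /\ z) -> ~~w) -> (((~x /\ x) \/ (~~z -> (x \/ (y -> ~w)))) /\ y)): 1 > 0.11, so result = 0.11

0.11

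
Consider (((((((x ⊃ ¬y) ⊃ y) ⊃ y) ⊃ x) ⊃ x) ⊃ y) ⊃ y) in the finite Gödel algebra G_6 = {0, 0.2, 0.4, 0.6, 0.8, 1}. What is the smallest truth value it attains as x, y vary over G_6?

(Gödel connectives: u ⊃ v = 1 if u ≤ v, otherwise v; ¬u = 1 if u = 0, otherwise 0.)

0.20

The minimum is attained at x = 0.2, y = 0.2:
  ¬y: Gödel ¬ of 0.2 = 0 (operand ≠ 0)
  (x ⊃ ¬y): 0.2 > 0, so result = 0
  ((x ⊃ ¬y) ⊃ y): 0 ≤ 0.2, so result = 1
  (((x ⊃ ¬y) ⊃ y) ⊃ y): 1 > 0.2, so result = 0.2
  ((((x ⊃ ¬y) ⊃ y) ⊃ y) ⊃ x): 0.2 ≤ 0.2, so result = 1
  (((((x ⊃ ¬y) ⊃ y) ⊃ y) ⊃ x) ⊃ x): 1 > 0.2, so result = 0.2
  ((((((x ⊃ ¬y) ⊃ y) ⊃ y) ⊃ x) ⊃ x) ⊃ y): 0.2 ≤ 0.2, so result = 1
  (((((((x ⊃ ¬y) ⊃ y) ⊃ y) ⊃ x) ⊃ x) ⊃ y) ⊃ y): 1 > 0.2, so result = 0.2
Checking all 36 assignments confirms none give a value below 0.20.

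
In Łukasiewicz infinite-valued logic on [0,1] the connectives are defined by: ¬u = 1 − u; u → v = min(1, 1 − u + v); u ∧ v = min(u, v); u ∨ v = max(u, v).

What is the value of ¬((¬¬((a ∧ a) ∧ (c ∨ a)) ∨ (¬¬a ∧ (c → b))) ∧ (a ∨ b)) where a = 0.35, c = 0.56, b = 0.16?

(a ∧ a) = min(0.35, 0.35) = 0.35
(c ∨ a) = max(0.56, 0.35) = 0.56
((a ∧ a) ∧ (c ∨ a)) = min(0.35, 0.56) = 0.35
¬((a ∧ a) ∧ (c ∨ a)): Łukasiewicz ¬ gives 1 − 0.35 = 0.65
¬¬((a ∧ a) ∧ (c ∨ a)): Łukasiewicz ¬ gives 1 − 0.65 = 0.35
¬a: Łukasiewicz ¬ gives 1 − 0.35 = 0.65
¬¬a: Łukasiewicz ¬ gives 1 − 0.65 = 0.35
(c → b): min(1, 1 − 0.56 + 0.16) = 0.6
(¬¬a ∧ (c → b)) = min(0.35, 0.6) = 0.35
(¬¬((a ∧ a) ∧ (c ∨ a)) ∨ (¬¬a ∧ (c → b))) = max(0.35, 0.35) = 0.35
(a ∨ b) = max(0.35, 0.16) = 0.35
((¬¬((a ∧ a) ∧ (c ∨ a)) ∨ (¬¬a ∧ (c → b))) ∧ (a ∨ b)) = min(0.35, 0.35) = 0.35
¬((¬¬((a ∧ a) ∧ (c ∨ a)) ∨ (¬¬a ∧ (c → b))) ∧ (a ∨ b)): Łukasiewicz ¬ gives 1 − 0.35 = 0.65

0.65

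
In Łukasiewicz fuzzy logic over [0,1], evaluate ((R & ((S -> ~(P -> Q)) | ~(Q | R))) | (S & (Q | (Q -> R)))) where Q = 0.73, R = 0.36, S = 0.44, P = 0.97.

0.44

(P -> Q): min(1, 1 − 0.97 + 0.73) = 0.76
~(P -> Q): Łukasiewicz ¬ gives 1 − 0.76 = 0.24
(S -> ~(P -> Q)): min(1, 1 − 0.44 + 0.24) = 0.8
(Q | R) = max(0.73, 0.36) = 0.73
~(Q | R): Łukasiewicz ¬ gives 1 − 0.73 = 0.27
((S -> ~(P -> Q)) | ~(Q | R)) = max(0.8, 0.27) = 0.8
(R & ((S -> ~(P -> Q)) | ~(Q | R))) = min(0.36, 0.8) = 0.36
(Q -> R): min(1, 1 − 0.73 + 0.36) = 0.63
(Q | (Q -> R)) = max(0.73, 0.63) = 0.73
(S & (Q | (Q -> R))) = min(0.44, 0.73) = 0.44
((R & ((S -> ~(P -> Q)) | ~(Q | R))) | (S & (Q | (Q -> R)))) = max(0.36, 0.44) = 0.44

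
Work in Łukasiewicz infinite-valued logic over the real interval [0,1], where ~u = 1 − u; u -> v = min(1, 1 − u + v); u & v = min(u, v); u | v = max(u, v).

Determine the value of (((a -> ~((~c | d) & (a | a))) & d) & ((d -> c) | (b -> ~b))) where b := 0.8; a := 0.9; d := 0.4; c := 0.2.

~c: Łukasiewicz ¬ gives 1 − 0.2 = 0.8
(~c | d) = max(0.8, 0.4) = 0.8
(a | a) = max(0.9, 0.9) = 0.9
((~c | d) & (a | a)) = min(0.8, 0.9) = 0.8
~((~c | d) & (a | a)): Łukasiewicz ¬ gives 1 − 0.8 = 0.2
(a -> ~((~c | d) & (a | a))): min(1, 1 − 0.9 + 0.2) = 0.3
((a -> ~((~c | d) & (a | a))) & d) = min(0.3, 0.4) = 0.3
(d -> c): min(1, 1 − 0.4 + 0.2) = 0.8
~b: Łukasiewicz ¬ gives 1 − 0.8 = 0.2
(b -> ~b): min(1, 1 − 0.8 + 0.2) = 0.4
((d -> c) | (b -> ~b)) = max(0.8, 0.4) = 0.8
(((a -> ~((~c | d) & (a | a))) & d) & ((d -> c) | (b -> ~b))) = min(0.3, 0.8) = 0.3

0.30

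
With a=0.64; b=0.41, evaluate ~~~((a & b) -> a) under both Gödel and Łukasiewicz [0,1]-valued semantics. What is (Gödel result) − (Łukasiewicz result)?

Gödel evaluation:
  (a & b) = min(0.64, 0.41) = 0.41
  ((a & b) -> a): 0.41 ≤ 0.64, so result = 1
  ~((a & b) -> a): Gödel ¬ of 1 = 0 (operand ≠ 0)
  ~~((a & b) -> a): Gödel ¬ of 0 = 1 (operand is 0)
  ~~~((a & b) -> a): Gödel ¬ of 1 = 0 (operand ≠ 0)
  Gödel value = 0
Łukasiewicz evaluation:
  (a & b) = min(0.64, 0.41) = 0.41
  ((a & b) -> a): min(1, 1 − 0.41 + 0.64) = 1
  ~((a & b) -> a): Łukasiewicz ¬ gives 1 − 1 = 0
  ~~((a & b) -> a): Łukasiewicz ¬ gives 1 − 0 = 1
  ~~~((a & b) -> a): Łukasiewicz ¬ gives 1 − 1 = 0
  Łukasiewicz value = 0
Difference: 0 − 0 = 0.00

0.00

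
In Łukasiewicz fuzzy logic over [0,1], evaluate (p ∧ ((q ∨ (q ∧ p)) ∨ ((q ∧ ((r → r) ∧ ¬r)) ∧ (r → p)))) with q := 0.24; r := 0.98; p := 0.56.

0.24

(q ∧ p) = min(0.24, 0.56) = 0.24
(q ∨ (q ∧ p)) = max(0.24, 0.24) = 0.24
(r → r): min(1, 1 − 0.98 + 0.98) = 1
¬r: Łukasiewicz ¬ gives 1 − 0.98 = 0.02
((r → r) ∧ ¬r) = min(1, 0.02) = 0.02
(q ∧ ((r → r) ∧ ¬r)) = min(0.24, 0.02) = 0.02
(r → p): min(1, 1 − 0.98 + 0.56) = 0.58
((q ∧ ((r → r) ∧ ¬r)) ∧ (r → p)) = min(0.02, 0.58) = 0.02
((q ∨ (q ∧ p)) ∨ ((q ∧ ((r → r) ∧ ¬r)) ∧ (r → p))) = max(0.24, 0.02) = 0.24
(p ∧ ((q ∨ (q ∧ p)) ∨ ((q ∧ ((r → r) ∧ ¬r)) ∧ (r → p)))) = min(0.56, 0.24) = 0.24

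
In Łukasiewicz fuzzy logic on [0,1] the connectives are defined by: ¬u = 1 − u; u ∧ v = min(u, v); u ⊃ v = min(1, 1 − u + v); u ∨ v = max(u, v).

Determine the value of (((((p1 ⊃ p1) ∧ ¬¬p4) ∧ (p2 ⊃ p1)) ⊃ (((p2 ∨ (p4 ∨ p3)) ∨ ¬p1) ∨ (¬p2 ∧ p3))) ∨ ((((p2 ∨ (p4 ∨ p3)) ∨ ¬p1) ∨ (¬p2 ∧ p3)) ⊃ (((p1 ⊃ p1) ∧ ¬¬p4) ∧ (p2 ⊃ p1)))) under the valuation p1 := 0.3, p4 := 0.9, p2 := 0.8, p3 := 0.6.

(p1 ⊃ p1): min(1, 1 − 0.3 + 0.3) = 1
¬p4: Łukasiewicz ¬ gives 1 − 0.9 = 0.1
¬¬p4: Łukasiewicz ¬ gives 1 − 0.1 = 0.9
((p1 ⊃ p1) ∧ ¬¬p4) = min(1, 0.9) = 0.9
(p2 ⊃ p1): min(1, 1 − 0.8 + 0.3) = 0.5
(((p1 ⊃ p1) ∧ ¬¬p4) ∧ (p2 ⊃ p1)) = min(0.9, 0.5) = 0.5
(p4 ∨ p3) = max(0.9, 0.6) = 0.9
(p2 ∨ (p4 ∨ p3)) = max(0.8, 0.9) = 0.9
¬p1: Łukasiewicz ¬ gives 1 − 0.3 = 0.7
((p2 ∨ (p4 ∨ p3)) ∨ ¬p1) = max(0.9, 0.7) = 0.9
¬p2: Łukasiewicz ¬ gives 1 − 0.8 = 0.2
(¬p2 ∧ p3) = min(0.2, 0.6) = 0.2
(((p2 ∨ (p4 ∨ p3)) ∨ ¬p1) ∨ (¬p2 ∧ p3)) = max(0.9, 0.2) = 0.9
((((p1 ⊃ p1) ∧ ¬¬p4) ∧ (p2 ⊃ p1)) ⊃ (((p2 ∨ (p4 ∨ p3)) ∨ ¬p1) ∨ (¬p2 ∧ p3))): min(1, 1 − 0.5 + 0.9) = 1
(p4 ∨ p3) = max(0.9, 0.6) = 0.9
(p2 ∨ (p4 ∨ p3)) = max(0.8, 0.9) = 0.9
¬p1: Łukasiewicz ¬ gives 1 − 0.3 = 0.7
((p2 ∨ (p4 ∨ p3)) ∨ ¬p1) = max(0.9, 0.7) = 0.9
¬p2: Łukasiewicz ¬ gives 1 − 0.8 = 0.2
(¬p2 ∧ p3) = min(0.2, 0.6) = 0.2
(((p2 ∨ (p4 ∨ p3)) ∨ ¬p1) ∨ (¬p2 ∧ p3)) = max(0.9, 0.2) = 0.9
(p1 ⊃ p1): min(1, 1 − 0.3 + 0.3) = 1
¬p4: Łukasiewicz ¬ gives 1 − 0.9 = 0.1
¬¬p4: Łukasiewicz ¬ gives 1 − 0.1 = 0.9
((p1 ⊃ p1) ∧ ¬¬p4) = min(1, 0.9) = 0.9
(p2 ⊃ p1): min(1, 1 − 0.8 + 0.3) = 0.5
(((p1 ⊃ p1) ∧ ¬¬p4) ∧ (p2 ⊃ p1)) = min(0.9, 0.5) = 0.5
((((p2 ∨ (p4 ∨ p3)) ∨ ¬p1) ∨ (¬p2 ∧ p3)) ⊃ (((p1 ⊃ p1) ∧ ¬¬p4) ∧ (p2 ⊃ p1))): min(1, 1 − 0.9 + 0.5) = 0.6
(((((p1 ⊃ p1) ∧ ¬¬p4) ∧ (p2 ⊃ p1)) ⊃ (((p2 ∨ (p4 ∨ p3)) ∨ ¬p1) ∨ (¬p2 ∧ p3))) ∨ ((((p2 ∨ (p4 ∨ p3)) ∨ ¬p1) ∨ (¬p2 ∧ p3)) ⊃ (((p1 ⊃ p1) ∧ ¬¬p4) ∧ (p2 ⊃ p1)))) = max(1, 0.6) = 1

1.00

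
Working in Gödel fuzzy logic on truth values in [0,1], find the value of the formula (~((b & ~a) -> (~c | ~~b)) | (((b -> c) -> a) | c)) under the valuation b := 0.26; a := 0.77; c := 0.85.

~a: Gödel ¬ of 0.77 = 0 (operand ≠ 0)
(b & ~a) = min(0.26, 0) = 0
~c: Gödel ¬ of 0.85 = 0 (operand ≠ 0)
~b: Gödel ¬ of 0.26 = 0 (operand ≠ 0)
~~b: Gödel ¬ of 0 = 1 (operand is 0)
(~c | ~~b) = max(0, 1) = 1
((b & ~a) -> (~c | ~~b)): 0 ≤ 1, so result = 1
~((b & ~a) -> (~c | ~~b)): Gödel ¬ of 1 = 0 (operand ≠ 0)
(b -> c): 0.26 ≤ 0.85, so result = 1
((b -> c) -> a): 1 > 0.77, so result = 0.77
(((b -> c) -> a) | c) = max(0.77, 0.85) = 0.85
(~((b & ~a) -> (~c | ~~b)) | (((b -> c) -> a) | c)) = max(0, 0.85) = 0.85

0.85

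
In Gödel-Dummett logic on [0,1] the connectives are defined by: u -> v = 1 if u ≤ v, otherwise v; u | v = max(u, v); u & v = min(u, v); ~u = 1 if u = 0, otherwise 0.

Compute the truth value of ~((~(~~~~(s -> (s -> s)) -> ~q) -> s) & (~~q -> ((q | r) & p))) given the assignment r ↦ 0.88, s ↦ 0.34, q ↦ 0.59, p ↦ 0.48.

0.00

(s -> s): 0.34 ≤ 0.34, so result = 1
(s -> (s -> s)): 0.34 ≤ 1, so result = 1
~(s -> (s -> s)): Gödel ¬ of 1 = 0 (operand ≠ 0)
~~(s -> (s -> s)): Gödel ¬ of 0 = 1 (operand is 0)
~~~(s -> (s -> s)): Gödel ¬ of 1 = 0 (operand ≠ 0)
~~~~(s -> (s -> s)): Gödel ¬ of 0 = 1 (operand is 0)
~q: Gödel ¬ of 0.59 = 0 (operand ≠ 0)
(~~~~(s -> (s -> s)) -> ~q): 1 > 0, so result = 0
~(~~~~(s -> (s -> s)) -> ~q): Gödel ¬ of 0 = 1 (operand is 0)
(~(~~~~(s -> (s -> s)) -> ~q) -> s): 1 > 0.34, so result = 0.34
~q: Gödel ¬ of 0.59 = 0 (operand ≠ 0)
~~q: Gödel ¬ of 0 = 1 (operand is 0)
(q | r) = max(0.59, 0.88) = 0.88
((q | r) & p) = min(0.88, 0.48) = 0.48
(~~q -> ((q | r) & p)): 1 > 0.48, so result = 0.48
((~(~~~~(s -> (s -> s)) -> ~q) -> s) & (~~q -> ((q | r) & p))) = min(0.34, 0.48) = 0.34
~((~(~~~~(s -> (s -> s)) -> ~q) -> s) & (~~q -> ((q | r) & p))): Gödel ¬ of 0.34 = 0 (operand ≠ 0)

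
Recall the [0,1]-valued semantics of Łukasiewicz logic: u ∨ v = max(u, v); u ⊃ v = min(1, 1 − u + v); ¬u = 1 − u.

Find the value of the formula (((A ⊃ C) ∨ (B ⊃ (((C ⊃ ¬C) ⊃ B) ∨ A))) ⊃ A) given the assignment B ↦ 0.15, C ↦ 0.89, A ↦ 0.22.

(A ⊃ C): min(1, 1 − 0.22 + 0.89) = 1
¬C: Łukasiewicz ¬ gives 1 − 0.89 = 0.11
(C ⊃ ¬C): min(1, 1 − 0.89 + 0.11) = 0.22
((C ⊃ ¬C) ⊃ B): min(1, 1 − 0.22 + 0.15) = 0.93
(((C ⊃ ¬C) ⊃ B) ∨ A) = max(0.93, 0.22) = 0.93
(B ⊃ (((C ⊃ ¬C) ⊃ B) ∨ A)): min(1, 1 − 0.15 + 0.93) = 1
((A ⊃ C) ∨ (B ⊃ (((C ⊃ ¬C) ⊃ B) ∨ A))) = max(1, 1) = 1
(((A ⊃ C) ∨ (B ⊃ (((C ⊃ ¬C) ⊃ B) ∨ A))) ⊃ A): min(1, 1 − 1 + 0.22) = 0.22

0.22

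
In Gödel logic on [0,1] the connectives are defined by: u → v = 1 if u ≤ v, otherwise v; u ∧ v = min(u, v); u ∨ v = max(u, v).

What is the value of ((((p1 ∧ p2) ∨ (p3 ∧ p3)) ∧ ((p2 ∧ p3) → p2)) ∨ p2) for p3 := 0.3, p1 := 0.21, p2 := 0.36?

0.36

(p1 ∧ p2) = min(0.21, 0.36) = 0.21
(p3 ∧ p3) = min(0.3, 0.3) = 0.3
((p1 ∧ p2) ∨ (p3 ∧ p3)) = max(0.21, 0.3) = 0.3
(p2 ∧ p3) = min(0.36, 0.3) = 0.3
((p2 ∧ p3) → p2): 0.3 ≤ 0.36, so result = 1
(((p1 ∧ p2) ∨ (p3 ∧ p3)) ∧ ((p2 ∧ p3) → p2)) = min(0.3, 1) = 0.3
((((p1 ∧ p2) ∨ (p3 ∧ p3)) ∧ ((p2 ∧ p3) → p2)) ∨ p2) = max(0.3, 0.36) = 0.36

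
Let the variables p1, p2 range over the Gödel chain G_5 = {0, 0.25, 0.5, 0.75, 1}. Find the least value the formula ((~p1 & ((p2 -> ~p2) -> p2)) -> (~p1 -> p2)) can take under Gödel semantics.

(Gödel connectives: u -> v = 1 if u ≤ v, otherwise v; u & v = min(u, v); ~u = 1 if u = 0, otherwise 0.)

The minimum is attained at p1 = 0, p2 = 0.25:
  ~p1: Gödel ¬ of 0 = 1 (operand is 0)
  ~p2: Gödel ¬ of 0.25 = 0 (operand ≠ 0)
  (p2 -> ~p2): 0.25 > 0, so result = 0
  ((p2 -> ~p2) -> p2): 0 ≤ 0.25, so result = 1
  (~p1 & ((p2 -> ~p2) -> p2)) = min(1, 1) = 1
  ~p1: Gödel ¬ of 0 = 1 (operand is 0)
  (~p1 -> p2): 1 > 0.25, so result = 0.25
  ((~p1 & ((p2 -> ~p2) -> p2)) -> (~p1 -> p2)): 1 > 0.25, so result = 0.25
Checking all 25 assignments confirms none give a value below 0.25.

0.25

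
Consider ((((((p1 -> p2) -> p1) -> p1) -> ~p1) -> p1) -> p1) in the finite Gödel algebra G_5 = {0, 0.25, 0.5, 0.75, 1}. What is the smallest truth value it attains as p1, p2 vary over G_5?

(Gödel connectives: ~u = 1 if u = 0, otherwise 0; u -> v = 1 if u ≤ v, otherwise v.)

0.25

The minimum is attained at p1 = 0.25, p2 = 0:
  (p1 -> p2): 0.25 > 0, so result = 0
  ((p1 -> p2) -> p1): 0 ≤ 0.25, so result = 1
  (((p1 -> p2) -> p1) -> p1): 1 > 0.25, so result = 0.25
  ~p1: Gödel ¬ of 0.25 = 0 (operand ≠ 0)
  ((((p1 -> p2) -> p1) -> p1) -> ~p1): 0.25 > 0, so result = 0
  (((((p1 -> p2) -> p1) -> p1) -> ~p1) -> p1): 0 ≤ 0.25, so result = 1
  ((((((p1 -> p2) -> p1) -> p1) -> ~p1) -> p1) -> p1): 1 > 0.25, so result = 0.25
Checking all 25 assignments confirms none give a value below 0.25.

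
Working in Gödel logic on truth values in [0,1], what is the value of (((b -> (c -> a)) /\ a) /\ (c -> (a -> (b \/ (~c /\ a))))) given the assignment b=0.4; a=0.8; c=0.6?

0.40

(c -> a): 0.6 ≤ 0.8, so result = 1
(b -> (c -> a)): 0.4 ≤ 1, so result = 1
((b -> (c -> a)) /\ a) = min(1, 0.8) = 0.8
~c: Gödel ¬ of 0.6 = 0 (operand ≠ 0)
(~c /\ a) = min(0, 0.8) = 0
(b \/ (~c /\ a)) = max(0.4, 0) = 0.4
(a -> (b \/ (~c /\ a))): 0.8 > 0.4, so result = 0.4
(c -> (a -> (b \/ (~c /\ a)))): 0.6 > 0.4, so result = 0.4
(((b -> (c -> a)) /\ a) /\ (c -> (a -> (b \/ (~c /\ a))))) = min(0.8, 0.4) = 0.4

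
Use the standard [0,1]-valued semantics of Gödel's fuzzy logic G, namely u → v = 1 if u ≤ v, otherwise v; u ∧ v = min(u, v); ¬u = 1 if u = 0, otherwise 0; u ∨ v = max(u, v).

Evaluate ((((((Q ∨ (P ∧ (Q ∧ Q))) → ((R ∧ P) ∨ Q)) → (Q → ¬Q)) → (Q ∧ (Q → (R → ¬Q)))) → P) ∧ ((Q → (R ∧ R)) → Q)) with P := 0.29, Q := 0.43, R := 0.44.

0.29

(Q ∧ Q) = min(0.43, 0.43) = 0.43
(P ∧ (Q ∧ Q)) = min(0.29, 0.43) = 0.29
(Q ∨ (P ∧ (Q ∧ Q))) = max(0.43, 0.29) = 0.43
(R ∧ P) = min(0.44, 0.29) = 0.29
((R ∧ P) ∨ Q) = max(0.29, 0.43) = 0.43
((Q ∨ (P ∧ (Q ∧ Q))) → ((R ∧ P) ∨ Q)): 0.43 ≤ 0.43, so result = 1
¬Q: Gödel ¬ of 0.43 = 0 (operand ≠ 0)
(Q → ¬Q): 0.43 > 0, so result = 0
(((Q ∨ (P ∧ (Q ∧ Q))) → ((R ∧ P) ∨ Q)) → (Q → ¬Q)): 1 > 0, so result = 0
¬Q: Gödel ¬ of 0.43 = 0 (operand ≠ 0)
(R → ¬Q): 0.44 > 0, so result = 0
(Q → (R → ¬Q)): 0.43 > 0, so result = 0
(Q ∧ (Q → (R → ¬Q))) = min(0.43, 0) = 0
((((Q ∨ (P ∧ (Q ∧ Q))) → ((R ∧ P) ∨ Q)) → (Q → ¬Q)) → (Q ∧ (Q → (R → ¬Q)))): 0 ≤ 0, so result = 1
(((((Q ∨ (P ∧ (Q ∧ Q))) → ((R ∧ P) ∨ Q)) → (Q → ¬Q)) → (Q ∧ (Q → (R → ¬Q)))) → P): 1 > 0.29, so result = 0.29
(R ∧ R) = min(0.44, 0.44) = 0.44
(Q → (R ∧ R)): 0.43 ≤ 0.44, so result = 1
((Q → (R ∧ R)) → Q): 1 > 0.43, so result = 0.43
((((((Q ∨ (P ∧ (Q ∧ Q))) → ((R ∧ P) ∨ Q)) → (Q → ¬Q)) → (Q ∧ (Q → (R → ¬Q)))) → P) ∧ ((Q → (R ∧ R)) → Q)) = min(0.29, 0.43) = 0.29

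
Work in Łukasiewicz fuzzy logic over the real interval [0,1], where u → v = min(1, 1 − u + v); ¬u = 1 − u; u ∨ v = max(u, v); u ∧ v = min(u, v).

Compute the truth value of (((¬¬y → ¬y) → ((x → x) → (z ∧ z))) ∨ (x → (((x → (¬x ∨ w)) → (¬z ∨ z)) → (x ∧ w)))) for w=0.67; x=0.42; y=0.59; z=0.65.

¬y: Łukasiewicz ¬ gives 1 − 0.59 = 0.41
¬¬y: Łukasiewicz ¬ gives 1 − 0.41 = 0.59
¬y: Łukasiewicz ¬ gives 1 − 0.59 = 0.41
(¬¬y → ¬y): min(1, 1 − 0.59 + 0.41) = 0.82
(x → x): min(1, 1 − 0.42 + 0.42) = 1
(z ∧ z) = min(0.65, 0.65) = 0.65
((x → x) → (z ∧ z)): min(1, 1 − 1 + 0.65) = 0.65
((¬¬y → ¬y) → ((x → x) → (z ∧ z))): min(1, 1 − 0.82 + 0.65) = 0.83
¬x: Łukasiewicz ¬ gives 1 − 0.42 = 0.58
(¬x ∨ w) = max(0.58, 0.67) = 0.67
(x → (¬x ∨ w)): min(1, 1 − 0.42 + 0.67) = 1
¬z: Łukasiewicz ¬ gives 1 − 0.65 = 0.35
(¬z ∨ z) = max(0.35, 0.65) = 0.65
((x → (¬x ∨ w)) → (¬z ∨ z)): min(1, 1 − 1 + 0.65) = 0.65
(x ∧ w) = min(0.42, 0.67) = 0.42
(((x → (¬x ∨ w)) → (¬z ∨ z)) → (x ∧ w)): min(1, 1 − 0.65 + 0.42) = 0.77
(x → (((x → (¬x ∨ w)) → (¬z ∨ z)) → (x ∧ w))): min(1, 1 − 0.42 + 0.77) = 1
(((¬¬y → ¬y) → ((x → x) → (z ∧ z))) ∨ (x → (((x → (¬x ∨ w)) → (¬z ∨ z)) → (x ∧ w)))) = max(0.83, 1) = 1

1.00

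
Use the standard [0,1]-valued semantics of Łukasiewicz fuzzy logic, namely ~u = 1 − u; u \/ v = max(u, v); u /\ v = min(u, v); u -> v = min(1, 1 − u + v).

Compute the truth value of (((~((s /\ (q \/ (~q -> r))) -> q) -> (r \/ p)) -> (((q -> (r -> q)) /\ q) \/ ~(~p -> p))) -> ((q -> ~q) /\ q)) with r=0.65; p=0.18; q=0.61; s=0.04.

0.97

~q: Łukasiewicz ¬ gives 1 − 0.61 = 0.39
(~q -> r): min(1, 1 − 0.39 + 0.65) = 1
(q \/ (~q -> r)) = max(0.61, 1) = 1
(s /\ (q \/ (~q -> r))) = min(0.04, 1) = 0.04
((s /\ (q \/ (~q -> r))) -> q): min(1, 1 − 0.04 + 0.61) = 1
~((s /\ (q \/ (~q -> r))) -> q): Łukasiewicz ¬ gives 1 − 1 = 0
(r \/ p) = max(0.65, 0.18) = 0.65
(~((s /\ (q \/ (~q -> r))) -> q) -> (r \/ p)): min(1, 1 − 0 + 0.65) = 1
(r -> q): min(1, 1 − 0.65 + 0.61) = 0.96
(q -> (r -> q)): min(1, 1 − 0.61 + 0.96) = 1
((q -> (r -> q)) /\ q) = min(1, 0.61) = 0.61
~p: Łukasiewicz ¬ gives 1 − 0.18 = 0.82
(~p -> p): min(1, 1 − 0.82 + 0.18) = 0.36
~(~p -> p): Łukasiewicz ¬ gives 1 − 0.36 = 0.64
(((q -> (r -> q)) /\ q) \/ ~(~p -> p)) = max(0.61, 0.64) = 0.64
((~((s /\ (q \/ (~q -> r))) -> q) -> (r \/ p)) -> (((q -> (r -> q)) /\ q) \/ ~(~p -> p))): min(1, 1 − 1 + 0.64) = 0.64
~q: Łukasiewicz ¬ gives 1 − 0.61 = 0.39
(q -> ~q): min(1, 1 − 0.61 + 0.39) = 0.78
((q -> ~q) /\ q) = min(0.78, 0.61) = 0.61
(((~((s /\ (q \/ (~q -> r))) -> q) -> (r \/ p)) -> (((q -> (r -> q)) /\ q) \/ ~(~p -> p))) -> ((q -> ~q) /\ q)): min(1, 1 − 0.64 + 0.61) = 0.97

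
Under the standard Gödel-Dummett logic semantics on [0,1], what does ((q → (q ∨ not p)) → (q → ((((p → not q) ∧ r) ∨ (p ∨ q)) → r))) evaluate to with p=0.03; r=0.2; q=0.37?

0.20

not p: Gödel ¬ of 0.03 = 0 (operand ≠ 0)
(q ∨ not p) = max(0.37, 0) = 0.37
(q → (q ∨ not p)): 0.37 ≤ 0.37, so result = 1
not q: Gödel ¬ of 0.37 = 0 (operand ≠ 0)
(p → not q): 0.03 > 0, so result = 0
((p → not q) ∧ r) = min(0, 0.2) = 0
(p ∨ q) = max(0.03, 0.37) = 0.37
(((p → not q) ∧ r) ∨ (p ∨ q)) = max(0, 0.37) = 0.37
((((p → not q) ∧ r) ∨ (p ∨ q)) → r): 0.37 > 0.2, so result = 0.2
(q → ((((p → not q) ∧ r) ∨ (p ∨ q)) → r)): 0.37 > 0.2, so result = 0.2
((q → (q ∨ not p)) → (q → ((((p → not q) ∧ r) ∨ (p ∨ q)) → r))): 1 > 0.2, so result = 0.2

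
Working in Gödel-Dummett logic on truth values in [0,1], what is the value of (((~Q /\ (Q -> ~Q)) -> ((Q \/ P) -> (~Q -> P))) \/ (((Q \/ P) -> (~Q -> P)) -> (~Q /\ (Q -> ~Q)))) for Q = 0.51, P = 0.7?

1.00

~Q: Gödel ¬ of 0.51 = 0 (operand ≠ 0)
~Q: Gödel ¬ of 0.51 = 0 (operand ≠ 0)
(Q -> ~Q): 0.51 > 0, so result = 0
(~Q /\ (Q -> ~Q)) = min(0, 0) = 0
(Q \/ P) = max(0.51, 0.7) = 0.7
~Q: Gödel ¬ of 0.51 = 0 (operand ≠ 0)
(~Q -> P): 0 ≤ 0.7, so result = 1
((Q \/ P) -> (~Q -> P)): 0.7 ≤ 1, so result = 1
((~Q /\ (Q -> ~Q)) -> ((Q \/ P) -> (~Q -> P))): 0 ≤ 1, so result = 1
(Q \/ P) = max(0.51, 0.7) = 0.7
~Q: Gödel ¬ of 0.51 = 0 (operand ≠ 0)
(~Q -> P): 0 ≤ 0.7, so result = 1
((Q \/ P) -> (~Q -> P)): 0.7 ≤ 1, so result = 1
~Q: Gödel ¬ of 0.51 = 0 (operand ≠ 0)
~Q: Gödel ¬ of 0.51 = 0 (operand ≠ 0)
(Q -> ~Q): 0.51 > 0, so result = 0
(~Q /\ (Q -> ~Q)) = min(0, 0) = 0
(((Q \/ P) -> (~Q -> P)) -> (~Q /\ (Q -> ~Q))): 1 > 0, so result = 0
(((~Q /\ (Q -> ~Q)) -> ((Q \/ P) -> (~Q -> P))) \/ (((Q \/ P) -> (~Q -> P)) -> (~Q /\ (Q -> ~Q)))) = max(1, 0) = 1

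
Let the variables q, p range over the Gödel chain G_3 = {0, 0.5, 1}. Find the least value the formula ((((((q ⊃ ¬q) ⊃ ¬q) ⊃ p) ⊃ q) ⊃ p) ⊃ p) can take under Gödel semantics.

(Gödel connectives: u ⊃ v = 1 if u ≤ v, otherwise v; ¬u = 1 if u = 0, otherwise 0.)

The minimum is attained at q = 0, p = 0.5:
  ¬q: Gödel ¬ of 0 = 1 (operand is 0)
  (q ⊃ ¬q): 0 ≤ 1, so result = 1
  ¬q: Gödel ¬ of 0 = 1 (operand is 0)
  ((q ⊃ ¬q) ⊃ ¬q): 1 ≤ 1, so result = 1
  (((q ⊃ ¬q) ⊃ ¬q) ⊃ p): 1 > 0.5, so result = 0.5
  ((((q ⊃ ¬q) ⊃ ¬q) ⊃ p) ⊃ q): 0.5 > 0, so result = 0
  (((((q ⊃ ¬q) ⊃ ¬q) ⊃ p) ⊃ q) ⊃ p): 0 ≤ 0.5, so result = 1
  ((((((q ⊃ ¬q) ⊃ ¬q) ⊃ p) ⊃ q) ⊃ p) ⊃ p): 1 > 0.5, so result = 0.5
Checking all 9 assignments confirms none give a value below 0.50.

0.50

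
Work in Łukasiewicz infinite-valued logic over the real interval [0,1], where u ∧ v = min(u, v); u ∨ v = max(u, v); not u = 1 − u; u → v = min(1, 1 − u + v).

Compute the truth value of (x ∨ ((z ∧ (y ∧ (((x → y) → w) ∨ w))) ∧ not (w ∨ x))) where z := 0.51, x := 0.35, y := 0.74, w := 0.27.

(x → y): min(1, 1 − 0.35 + 0.74) = 1
((x → y) → w): min(1, 1 − 1 + 0.27) = 0.27
(((x → y) → w) ∨ w) = max(0.27, 0.27) = 0.27
(y ∧ (((x → y) → w) ∨ w)) = min(0.74, 0.27) = 0.27
(z ∧ (y ∧ (((x → y) → w) ∨ w))) = min(0.51, 0.27) = 0.27
(w ∨ x) = max(0.27, 0.35) = 0.35
not (w ∨ x): Łukasiewicz ¬ gives 1 − 0.35 = 0.65
((z ∧ (y ∧ (((x → y) → w) ∨ w))) ∧ not (w ∨ x)) = min(0.27, 0.65) = 0.27
(x ∨ ((z ∧ (y ∧ (((x → y) → w) ∨ w))) ∧ not (w ∨ x))) = max(0.35, 0.27) = 0.35

0.35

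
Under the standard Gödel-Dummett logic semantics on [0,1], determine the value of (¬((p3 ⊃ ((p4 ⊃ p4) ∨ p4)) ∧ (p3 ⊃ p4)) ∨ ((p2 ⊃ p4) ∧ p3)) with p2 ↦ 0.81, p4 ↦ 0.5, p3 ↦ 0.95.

(p4 ⊃ p4): 0.5 ≤ 0.5, so result = 1
((p4 ⊃ p4) ∨ p4) = max(1, 0.5) = 1
(p3 ⊃ ((p4 ⊃ p4) ∨ p4)): 0.95 ≤ 1, so result = 1
(p3 ⊃ p4): 0.95 > 0.5, so result = 0.5
((p3 ⊃ ((p4 ⊃ p4) ∨ p4)) ∧ (p3 ⊃ p4)) = min(1, 0.5) = 0.5
¬((p3 ⊃ ((p4 ⊃ p4) ∨ p4)) ∧ (p3 ⊃ p4)): Gödel ¬ of 0.5 = 0 (operand ≠ 0)
(p2 ⊃ p4): 0.81 > 0.5, so result = 0.5
((p2 ⊃ p4) ∧ p3) = min(0.5, 0.95) = 0.5
(¬((p3 ⊃ ((p4 ⊃ p4) ∨ p4)) ∧ (p3 ⊃ p4)) ∨ ((p2 ⊃ p4) ∧ p3)) = max(0, 0.5) = 0.5

0.50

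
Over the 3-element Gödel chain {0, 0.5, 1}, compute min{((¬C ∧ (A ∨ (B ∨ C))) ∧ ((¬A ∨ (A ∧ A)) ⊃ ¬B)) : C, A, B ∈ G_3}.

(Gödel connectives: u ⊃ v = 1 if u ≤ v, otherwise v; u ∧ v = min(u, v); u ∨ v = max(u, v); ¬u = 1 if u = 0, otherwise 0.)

0.00

The minimum is attained at C = 0, A = 0, B = 0:
  ¬C: Gödel ¬ of 0 = 1 (operand is 0)
  (B ∨ C) = max(0, 0) = 0
  (A ∨ (B ∨ C)) = max(0, 0) = 0
  (¬C ∧ (A ∨ (B ∨ C))) = min(1, 0) = 0
  ¬A: Gödel ¬ of 0 = 1 (operand is 0)
  (A ∧ A) = min(0, 0) = 0
  (¬A ∨ (A ∧ A)) = max(1, 0) = 1
  ¬B: Gödel ¬ of 0 = 1 (operand is 0)
  ((¬A ∨ (A ∧ A)) ⊃ ¬B): 1 ≤ 1, so result = 1
  ((¬C ∧ (A ∨ (B ∨ C))) ∧ ((¬A ∨ (A ∧ A)) ⊃ ¬B)) = min(0, 1) = 0
Checking all 27 assignments confirms none give a value below 0.00.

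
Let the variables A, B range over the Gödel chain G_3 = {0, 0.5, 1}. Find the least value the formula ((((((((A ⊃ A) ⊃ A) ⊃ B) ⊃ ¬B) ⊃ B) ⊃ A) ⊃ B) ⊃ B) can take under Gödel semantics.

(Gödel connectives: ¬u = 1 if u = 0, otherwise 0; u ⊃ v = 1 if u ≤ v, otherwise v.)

0.50

The minimum is attained at A = 0, B = 0.5:
  (A ⊃ A): 0 ≤ 0, so result = 1
  ((A ⊃ A) ⊃ A): 1 > 0, so result = 0
  (((A ⊃ A) ⊃ A) ⊃ B): 0 ≤ 0.5, so result = 1
  ¬B: Gödel ¬ of 0.5 = 0 (operand ≠ 0)
  ((((A ⊃ A) ⊃ A) ⊃ B) ⊃ ¬B): 1 > 0, so result = 0
  (((((A ⊃ A) ⊃ A) ⊃ B) ⊃ ¬B) ⊃ B): 0 ≤ 0.5, so result = 1
  ((((((A ⊃ A) ⊃ A) ⊃ B) ⊃ ¬B) ⊃ B) ⊃ A): 1 > 0, so result = 0
  (((((((A ⊃ A) ⊃ A) ⊃ B) ⊃ ¬B) ⊃ B) ⊃ A) ⊃ B): 0 ≤ 0.5, so result = 1
  ((((((((A ⊃ A) ⊃ A) ⊃ B) ⊃ ¬B) ⊃ B) ⊃ A) ⊃ B) ⊃ B): 1 > 0.5, so result = 0.5
Checking all 9 assignments confirms none give a value below 0.50.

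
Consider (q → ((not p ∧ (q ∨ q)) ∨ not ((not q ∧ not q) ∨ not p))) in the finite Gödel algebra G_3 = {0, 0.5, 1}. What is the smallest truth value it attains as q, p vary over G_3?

1.00

Every assignment gives 1. For instance at q = 0, p = 0:
  not p: Gödel ¬ of 0 = 1 (operand is 0)
  (q ∨ q) = max(0, 0) = 0
  (not p ∧ (q ∨ q)) = min(1, 0) = 0
  not q: Gödel ¬ of 0 = 1 (operand is 0)
  not q: Gödel ¬ of 0 = 1 (operand is 0)
  (not q ∧ not q) = min(1, 1) = 1
  not p: Gödel ¬ of 0 = 1 (operand is 0)
  ((not q ∧ not q) ∨ not p) = max(1, 1) = 1
  not ((not q ∧ not q) ∨ not p): Gödel ¬ of 1 = 0 (operand ≠ 0)
  ((not p ∧ (q ∨ q)) ∨ not ((not q ∧ not q) ∨ not p)) = max(0, 0) = 0
  (q → ((not p ∧ (q ∨ q)) ∨ not ((not q ∧ not q) ∨ not p))): 0 ≤ 0, so result = 1
All 9 assignments give value 1 — the formula is a G_3-tautology.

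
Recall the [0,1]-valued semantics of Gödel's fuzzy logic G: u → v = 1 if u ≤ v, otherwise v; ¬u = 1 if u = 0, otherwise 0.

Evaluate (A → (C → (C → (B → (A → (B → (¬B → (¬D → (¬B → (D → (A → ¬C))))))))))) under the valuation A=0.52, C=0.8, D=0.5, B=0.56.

¬B: Gödel ¬ of 0.56 = 0 (operand ≠ 0)
¬D: Gödel ¬ of 0.5 = 0 (operand ≠ 0)
¬B: Gödel ¬ of 0.56 = 0 (operand ≠ 0)
¬C: Gödel ¬ of 0.8 = 0 (operand ≠ 0)
(A → ¬C): 0.52 > 0, so result = 0
(D → (A → ¬C)): 0.5 > 0, so result = 0
(¬B → (D → (A → ¬C))): 0 ≤ 0, so result = 1
(¬D → (¬B → (D → (A → ¬C)))): 0 ≤ 1, so result = 1
(¬B → (¬D → (¬B → (D → (A → ¬C))))): 0 ≤ 1, so result = 1
(B → (¬B → (¬D → (¬B → (D → (A → ¬C)))))): 0.56 ≤ 1, so result = 1
(A → (B → (¬B → (¬D → (¬B → (D → (A → ¬C))))))): 0.52 ≤ 1, so result = 1
(B → (A → (B → (¬B → (¬D → (¬B → (D → (A → ¬C)))))))): 0.56 ≤ 1, so result = 1
(C → (B → (A → (B → (¬B → (¬D → (¬B → (D → (A → ¬C))))))))): 0.8 ≤ 1, so result = 1
(C → (C → (B → (A → (B → (¬B → (¬D → (¬B → (D → (A → ¬C)))))))))): 0.8 ≤ 1, so result = 1
(A → (C → (C → (B → (A → (B → (¬B → (¬D → (¬B → (D → (A → ¬C))))))))))): 0.52 ≤ 1, so result = 1

1.00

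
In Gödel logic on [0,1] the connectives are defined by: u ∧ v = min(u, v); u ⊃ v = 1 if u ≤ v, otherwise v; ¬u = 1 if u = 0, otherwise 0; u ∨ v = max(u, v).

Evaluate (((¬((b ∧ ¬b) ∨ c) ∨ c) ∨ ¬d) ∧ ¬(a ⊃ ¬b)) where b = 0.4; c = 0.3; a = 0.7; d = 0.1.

0.30

¬b: Gödel ¬ of 0.4 = 0 (operand ≠ 0)
(b ∧ ¬b) = min(0.4, 0) = 0
((b ∧ ¬b) ∨ c) = max(0, 0.3) = 0.3
¬((b ∧ ¬b) ∨ c): Gödel ¬ of 0.3 = 0 (operand ≠ 0)
(¬((b ∧ ¬b) ∨ c) ∨ c) = max(0, 0.3) = 0.3
¬d: Gödel ¬ of 0.1 = 0 (operand ≠ 0)
((¬((b ∧ ¬b) ∨ c) ∨ c) ∨ ¬d) = max(0.3, 0) = 0.3
¬b: Gödel ¬ of 0.4 = 0 (operand ≠ 0)
(a ⊃ ¬b): 0.7 > 0, so result = 0
¬(a ⊃ ¬b): Gödel ¬ of 0 = 1 (operand is 0)
(((¬((b ∧ ¬b) ∨ c) ∨ c) ∨ ¬d) ∧ ¬(a ⊃ ¬b)) = min(0.3, 1) = 0.3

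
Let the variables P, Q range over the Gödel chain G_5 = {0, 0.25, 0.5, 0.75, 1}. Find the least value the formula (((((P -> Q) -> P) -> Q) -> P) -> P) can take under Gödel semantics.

0.25

The minimum is attained at P = 0.25, Q = 0:
  (P -> Q): 0.25 > 0, so result = 0
  ((P -> Q) -> P): 0 ≤ 0.25, so result = 1
  (((P -> Q) -> P) -> Q): 1 > 0, so result = 0
  ((((P -> Q) -> P) -> Q) -> P): 0 ≤ 0.25, so result = 1
  (((((P -> Q) -> P) -> Q) -> P) -> P): 1 > 0.25, so result = 0.25
Checking all 25 assignments confirms none give a value below 0.25.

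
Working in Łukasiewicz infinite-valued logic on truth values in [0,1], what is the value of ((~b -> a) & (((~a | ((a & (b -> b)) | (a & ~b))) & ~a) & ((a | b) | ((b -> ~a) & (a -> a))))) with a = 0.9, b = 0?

~b: Łukasiewicz ¬ gives 1 − 0 = 1
(~b -> a): min(1, 1 − 1 + 0.9) = 0.9
~a: Łukasiewicz ¬ gives 1 − 0.9 = 0.1
(b -> b): min(1, 1 − 0 + 0) = 1
(a & (b -> b)) = min(0.9, 1) = 0.9
~b: Łukasiewicz ¬ gives 1 − 0 = 1
(a & ~b) = min(0.9, 1) = 0.9
((a & (b -> b)) | (a & ~b)) = max(0.9, 0.9) = 0.9
(~a | ((a & (b -> b)) | (a & ~b))) = max(0.1, 0.9) = 0.9
~a: Łukasiewicz ¬ gives 1 − 0.9 = 0.1
((~a | ((a & (b -> b)) | (a & ~b))) & ~a) = min(0.9, 0.1) = 0.1
(a | b) = max(0.9, 0) = 0.9
~a: Łukasiewicz ¬ gives 1 − 0.9 = 0.1
(b -> ~a): min(1, 1 − 0 + 0.1) = 1
(a -> a): min(1, 1 − 0.9 + 0.9) = 1
((b -> ~a) & (a -> a)) = min(1, 1) = 1
((a | b) | ((b -> ~a) & (a -> a))) = max(0.9, 1) = 1
(((~a | ((a & (b -> b)) | (a & ~b))) & ~a) & ((a | b) | ((b -> ~a) & (a -> a)))) = min(0.1, 1) = 0.1
((~b -> a) & (((~a | ((a & (b -> b)) | (a & ~b))) & ~a) & ((a | b) | ((b -> ~a) & (a -> a))))) = min(0.9, 0.1) = 0.1

0.10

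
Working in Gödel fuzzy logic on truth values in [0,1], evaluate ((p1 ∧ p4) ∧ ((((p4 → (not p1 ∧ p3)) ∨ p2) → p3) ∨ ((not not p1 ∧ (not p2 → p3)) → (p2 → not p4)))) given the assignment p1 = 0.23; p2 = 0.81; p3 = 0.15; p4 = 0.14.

(p1 ∧ p4) = min(0.23, 0.14) = 0.14
not p1: Gödel ¬ of 0.23 = 0 (operand ≠ 0)
(not p1 ∧ p3) = min(0, 0.15) = 0
(p4 → (not p1 ∧ p3)): 0.14 > 0, so result = 0
((p4 → (not p1 ∧ p3)) ∨ p2) = max(0, 0.81) = 0.81
(((p4 → (not p1 ∧ p3)) ∨ p2) → p3): 0.81 > 0.15, so result = 0.15
not p1: Gödel ¬ of 0.23 = 0 (operand ≠ 0)
not not p1: Gödel ¬ of 0 = 1 (operand is 0)
not p2: Gödel ¬ of 0.81 = 0 (operand ≠ 0)
(not p2 → p3): 0 ≤ 0.15, so result = 1
(not not p1 ∧ (not p2 → p3)) = min(1, 1) = 1
not p4: Gödel ¬ of 0.14 = 0 (operand ≠ 0)
(p2 → not p4): 0.81 > 0, so result = 0
((not not p1 ∧ (not p2 → p3)) → (p2 → not p4)): 1 > 0, so result = 0
((((p4 → (not p1 ∧ p3)) ∨ p2) → p3) ∨ ((not not p1 ∧ (not p2 → p3)) → (p2 → not p4))) = max(0.15, 0) = 0.15
((p1 ∧ p4) ∧ ((((p4 → (not p1 ∧ p3)) ∨ p2) → p3) ∨ ((not not p1 ∧ (not p2 → p3)) → (p2 → not p4)))) = min(0.14, 0.15) = 0.14

0.14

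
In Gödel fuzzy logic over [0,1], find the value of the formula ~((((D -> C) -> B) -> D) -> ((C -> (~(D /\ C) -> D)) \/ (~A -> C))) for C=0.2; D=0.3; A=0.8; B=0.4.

0.00

(D -> C): 0.3 > 0.2, so result = 0.2
((D -> C) -> B): 0.2 ≤ 0.4, so result = 1
(((D -> C) -> B) -> D): 1 > 0.3, so result = 0.3
(D /\ C) = min(0.3, 0.2) = 0.2
~(D /\ C): Gödel ¬ of 0.2 = 0 (operand ≠ 0)
(~(D /\ C) -> D): 0 ≤ 0.3, so result = 1
(C -> (~(D /\ C) -> D)): 0.2 ≤ 1, so result = 1
~A: Gödel ¬ of 0.8 = 0 (operand ≠ 0)
(~A -> C): 0 ≤ 0.2, so result = 1
((C -> (~(D /\ C) -> D)) \/ (~A -> C)) = max(1, 1) = 1
((((D -> C) -> B) -> D) -> ((C -> (~(D /\ C) -> D)) \/ (~A -> C))): 0.3 ≤ 1, so result = 1
~((((D -> C) -> B) -> D) -> ((C -> (~(D /\ C) -> D)) \/ (~A -> C))): Gödel ¬ of 1 = 0 (operand ≠ 0)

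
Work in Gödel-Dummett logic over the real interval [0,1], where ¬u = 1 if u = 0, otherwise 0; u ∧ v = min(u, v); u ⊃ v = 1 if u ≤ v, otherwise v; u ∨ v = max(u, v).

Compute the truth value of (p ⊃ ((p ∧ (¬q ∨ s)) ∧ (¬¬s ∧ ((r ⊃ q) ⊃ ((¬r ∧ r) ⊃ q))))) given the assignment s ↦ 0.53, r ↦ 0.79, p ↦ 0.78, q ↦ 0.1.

¬q: Gödel ¬ of 0.1 = 0 (operand ≠ 0)
(¬q ∨ s) = max(0, 0.53) = 0.53
(p ∧ (¬q ∨ s)) = min(0.78, 0.53) = 0.53
¬s: Gödel ¬ of 0.53 = 0 (operand ≠ 0)
¬¬s: Gödel ¬ of 0 = 1 (operand is 0)
(r ⊃ q): 0.79 > 0.1, so result = 0.1
¬r: Gödel ¬ of 0.79 = 0 (operand ≠ 0)
(¬r ∧ r) = min(0, 0.79) = 0
((¬r ∧ r) ⊃ q): 0 ≤ 0.1, so result = 1
((r ⊃ q) ⊃ ((¬r ∧ r) ⊃ q)): 0.1 ≤ 1, so result = 1
(¬¬s ∧ ((r ⊃ q) ⊃ ((¬r ∧ r) ⊃ q))) = min(1, 1) = 1
((p ∧ (¬q ∨ s)) ∧ (¬¬s ∧ ((r ⊃ q) ⊃ ((¬r ∧ r) ⊃ q)))) = min(0.53, 1) = 0.53
(p ⊃ ((p ∧ (¬q ∨ s)) ∧ (¬¬s ∧ ((r ⊃ q) ⊃ ((¬r ∧ r) ⊃ q))))): 0.78 > 0.53, so result = 0.53

0.53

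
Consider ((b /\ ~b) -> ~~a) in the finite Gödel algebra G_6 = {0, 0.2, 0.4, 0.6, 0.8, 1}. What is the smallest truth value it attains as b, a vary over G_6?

Every assignment gives 1. For instance at b = 0, a = 0:
  ~b: Gödel ¬ of 0 = 1 (operand is 0)
  (b /\ ~b) = min(0, 1) = 0
  ~a: Gödel ¬ of 0 = 1 (operand is 0)
  ~~a: Gödel ¬ of 1 = 0 (operand ≠ 0)
  ((b /\ ~b) -> ~~a): 0 ≤ 0, so result = 1
All 36 assignments give value 1 — the formula is a G_6-tautology.

1.00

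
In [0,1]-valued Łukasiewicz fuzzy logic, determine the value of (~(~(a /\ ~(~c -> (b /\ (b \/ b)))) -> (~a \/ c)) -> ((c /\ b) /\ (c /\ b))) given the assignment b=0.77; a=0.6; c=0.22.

~c: Łukasiewicz ¬ gives 1 − 0.22 = 0.78
(b \/ b) = max(0.77, 0.77) = 0.77
(b /\ (b \/ b)) = min(0.77, 0.77) = 0.77
(~c -> (b /\ (b \/ b))): min(1, 1 − 0.78 + 0.77) = 0.99
~(~c -> (b /\ (b \/ b))): Łukasiewicz ¬ gives 1 − 0.99 = 0.01
(a /\ ~(~c -> (b /\ (b \/ b)))) = min(0.6, 0.01) = 0.01
~(a /\ ~(~c -> (b /\ (b \/ b)))): Łukasiewicz ¬ gives 1 − 0.01 = 0.99
~a: Łukasiewicz ¬ gives 1 − 0.6 = 0.4
(~a \/ c) = max(0.4, 0.22) = 0.4
(~(a /\ ~(~c -> (b /\ (b \/ b)))) -> (~a \/ c)): min(1, 1 − 0.99 + 0.4) = 0.41
~(~(a /\ ~(~c -> (b /\ (b \/ b)))) -> (~a \/ c)): Łukasiewicz ¬ gives 1 − 0.41 = 0.59
(c /\ b) = min(0.22, 0.77) = 0.22
(c /\ b) = min(0.22, 0.77) = 0.22
((c /\ b) /\ (c /\ b)) = min(0.22, 0.22) = 0.22
(~(~(a /\ ~(~c -> (b /\ (b \/ b)))) -> (~a \/ c)) -> ((c /\ b) /\ (c /\ b))): min(1, 1 − 0.59 + 0.22) = 0.63

0.63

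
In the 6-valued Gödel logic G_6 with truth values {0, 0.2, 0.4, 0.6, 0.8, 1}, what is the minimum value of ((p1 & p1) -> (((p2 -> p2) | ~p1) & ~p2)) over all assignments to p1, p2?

The minimum is attained at p1 = 0.2, p2 = 0.2:
  (p1 & p1) = min(0.2, 0.2) = 0.2
  (p2 -> p2): 0.2 ≤ 0.2, so result = 1
  ~p1: Gödel ¬ of 0.2 = 0 (operand ≠ 0)
  ((p2 -> p2) | ~p1) = max(1, 0) = 1
  ~p2: Gödel ¬ of 0.2 = 0 (operand ≠ 0)
  (((p2 -> p2) | ~p1) & ~p2) = min(1, 0) = 0
  ((p1 & p1) -> (((p2 -> p2) | ~p1) & ~p2)): 0.2 > 0, so result = 0
Checking all 36 assignments confirms none give a value below 0.00.

0.00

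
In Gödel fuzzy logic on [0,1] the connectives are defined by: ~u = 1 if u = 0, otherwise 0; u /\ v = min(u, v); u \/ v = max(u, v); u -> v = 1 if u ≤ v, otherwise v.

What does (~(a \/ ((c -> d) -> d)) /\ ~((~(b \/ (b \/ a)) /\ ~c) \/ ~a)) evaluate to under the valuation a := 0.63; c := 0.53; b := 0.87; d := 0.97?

0.00

(c -> d): 0.53 ≤ 0.97, so result = 1
((c -> d) -> d): 1 > 0.97, so result = 0.97
(a \/ ((c -> d) -> d)) = max(0.63, 0.97) = 0.97
~(a \/ ((c -> d) -> d)): Gödel ¬ of 0.97 = 0 (operand ≠ 0)
(b \/ a) = max(0.87, 0.63) = 0.87
(b \/ (b \/ a)) = max(0.87, 0.87) = 0.87
~(b \/ (b \/ a)): Gödel ¬ of 0.87 = 0 (operand ≠ 0)
~c: Gödel ¬ of 0.53 = 0 (operand ≠ 0)
(~(b \/ (b \/ a)) /\ ~c) = min(0, 0) = 0
~a: Gödel ¬ of 0.63 = 0 (operand ≠ 0)
((~(b \/ (b \/ a)) /\ ~c) \/ ~a) = max(0, 0) = 0
~((~(b \/ (b \/ a)) /\ ~c) \/ ~a): Gödel ¬ of 0 = 1 (operand is 0)
(~(a \/ ((c -> d) -> d)) /\ ~((~(b \/ (b \/ a)) /\ ~c) \/ ~a)) = min(0, 1) = 0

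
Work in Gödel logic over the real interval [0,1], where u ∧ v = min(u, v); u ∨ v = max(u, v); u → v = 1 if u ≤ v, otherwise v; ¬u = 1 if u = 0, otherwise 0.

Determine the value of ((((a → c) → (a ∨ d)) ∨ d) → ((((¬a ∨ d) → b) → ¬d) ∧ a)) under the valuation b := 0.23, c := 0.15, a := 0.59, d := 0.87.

(a → c): 0.59 > 0.15, so result = 0.15
(a ∨ d) = max(0.59, 0.87) = 0.87
((a → c) → (a ∨ d)): 0.15 ≤ 0.87, so result = 1
(((a → c) → (a ∨ d)) ∨ d) = max(1, 0.87) = 1
¬a: Gödel ¬ of 0.59 = 0 (operand ≠ 0)
(¬a ∨ d) = max(0, 0.87) = 0.87
((¬a ∨ d) → b): 0.87 > 0.23, so result = 0.23
¬d: Gödel ¬ of 0.87 = 0 (operand ≠ 0)
(((¬a ∨ d) → b) → ¬d): 0.23 > 0, so result = 0
((((¬a ∨ d) → b) → ¬d) ∧ a) = min(0, 0.59) = 0
((((a → c) → (a ∨ d)) ∨ d) → ((((¬a ∨ d) → b) → ¬d) ∧ a)): 1 > 0, so result = 0

0.00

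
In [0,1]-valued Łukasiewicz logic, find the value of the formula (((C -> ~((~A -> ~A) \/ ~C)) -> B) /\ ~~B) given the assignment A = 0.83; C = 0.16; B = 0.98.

~A: Łukasiewicz ¬ gives 1 − 0.83 = 0.17
~A: Łukasiewicz ¬ gives 1 − 0.83 = 0.17
(~A -> ~A): min(1, 1 − 0.17 + 0.17) = 1
~C: Łukasiewicz ¬ gives 1 − 0.16 = 0.84
((~A -> ~A) \/ ~C) = max(1, 0.84) = 1
~((~A -> ~A) \/ ~C): Łukasiewicz ¬ gives 1 − 1 = 0
(C -> ~((~A -> ~A) \/ ~C)): min(1, 1 − 0.16 + 0) = 0.84
((C -> ~((~A -> ~A) \/ ~C)) -> B): min(1, 1 − 0.84 + 0.98) = 1
~B: Łukasiewicz ¬ gives 1 − 0.98 = 0.02
~~B: Łukasiewicz ¬ gives 1 − 0.02 = 0.98
(((C -> ~((~A -> ~A) \/ ~C)) -> B) /\ ~~B) = min(1, 0.98) = 0.98

0.98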